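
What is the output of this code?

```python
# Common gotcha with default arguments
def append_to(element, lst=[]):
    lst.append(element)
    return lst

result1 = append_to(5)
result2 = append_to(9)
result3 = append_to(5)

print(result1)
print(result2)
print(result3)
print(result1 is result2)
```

Key concept: mutable default argument gotcha.
Step by step:
`result1 = append_to(5)` → result1 = [5]
`result2 = append_to(9)` → result1 = [5, 9] (same object as result2); result2 = [5, 9] (same object as result1)
`result3 = append_to(5)` → result1 = [5, 9, 5] (same object as result2, result3); result2 = [5, 9, 5] (same object as result1, result3); result3 = [5, 9, 5] (same object as result1, result2)
`print(result1)` → prints [5, 9, 5]
`print(result2)` → prints [5, 9, 5]
`print(result3)` → prints [5, 9, 5]
`print(result1 is result2)` → prints True

Answer:
[5, 9, 5]
[5, 9, 5]
[5, 9, 5]
True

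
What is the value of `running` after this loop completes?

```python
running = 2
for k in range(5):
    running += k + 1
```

Start at 2, add 1 to 5 = 17
`running` takes the values: 2 → 3 → 5 → 8 → 12 → 17

Answer: 17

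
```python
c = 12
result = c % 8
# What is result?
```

Trace:
`c = 12` → c = 12
`result = c % 8` → result = 4
So result = 4

Answer: 4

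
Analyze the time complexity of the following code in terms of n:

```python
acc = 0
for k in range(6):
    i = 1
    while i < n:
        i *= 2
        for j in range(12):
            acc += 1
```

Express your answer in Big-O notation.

Each loop level contributes: 1 × log n × 1. Multiplying the contributions gives O(log n).

Answer: O(log n)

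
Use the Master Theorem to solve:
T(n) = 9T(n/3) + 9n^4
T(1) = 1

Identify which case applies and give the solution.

a=9, b=3, f(n)=9n^4. log_3(9) = 2. Since c=4 > 2 and the regularity condition holds (9(n/3)^4 = (9/3^4)n^4 with 9/3^4 < 1), Case 3 applies: T(n) = Θ(f(n)) = O(n^4).

Answer: O(n^4) - Case 3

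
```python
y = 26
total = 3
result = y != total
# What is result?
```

Trace:
`y = 26` → y = 26
`total = 3` → total = 3
`result = y != total` → result = True
So result = True

Answer: True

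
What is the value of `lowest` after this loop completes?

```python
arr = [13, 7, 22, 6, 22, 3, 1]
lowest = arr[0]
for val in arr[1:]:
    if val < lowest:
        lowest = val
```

Minimum of [13, 7, 22, 6, 22, 3, 1]
`lowest` takes the values: 13 → 7 → 6 → 3 → 1

Answer: 1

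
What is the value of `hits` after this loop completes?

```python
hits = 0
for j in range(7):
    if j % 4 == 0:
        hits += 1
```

Count numbers divisible by 4 in range(7)
`hits` takes the values: 0 → 1 → 2

Answer: 2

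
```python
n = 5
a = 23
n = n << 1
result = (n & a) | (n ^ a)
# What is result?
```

Trace:
`n = 5` → n = 5
`a = 23` → a = 23
`n = n << 1` → n = 10
`result = (n & a) | (n ^ a)` → result = 31
So result = 31

Answer: 31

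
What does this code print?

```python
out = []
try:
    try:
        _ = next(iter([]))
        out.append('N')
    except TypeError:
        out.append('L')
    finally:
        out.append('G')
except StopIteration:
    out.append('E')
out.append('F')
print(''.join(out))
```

Execution trace: 'G' (finally) → 'E' (outer except StopIteration) → 'F' (after the try/except). Output: GEF

Answer: GEF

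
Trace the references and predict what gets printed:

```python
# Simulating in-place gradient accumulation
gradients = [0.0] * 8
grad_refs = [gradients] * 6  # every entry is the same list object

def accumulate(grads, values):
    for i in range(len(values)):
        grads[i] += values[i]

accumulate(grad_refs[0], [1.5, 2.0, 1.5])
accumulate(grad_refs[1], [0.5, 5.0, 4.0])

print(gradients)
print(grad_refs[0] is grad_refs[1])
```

Key concept: gradient accumulation aliasing.
Step by step:
`gradients = [0.0] * 8` → gradients = [0.0, 0.0, 0.0, 0.0, 0.0, 0.0, 0.0, 0.0]
`grad_refs = [gradients] * 6` → grad_refs = [[0.0, 0.0, 0.0, 0.0, 0.0, 0.0, 0.0, 0.0], [0.0, 0.0, 0.0, 0.0, 0.0, 0.0, 0.0, 0.0], [0.0, 0.0, 0.0, 0.0, 0.0, 0.0, 0.0, 0.0], [0.0, 0.0, 0.0, 0.0, 0.0, 0.0, 0.0, 0.0], [0.0, 0.0, 0.0, 0.0, 0.0, 0.0, 0.0, 0.0], [0.0, 0.0, 0.0, 0.0, 0.0, 0.0, 0.0, 0.0]]
`accumulate(grad_refs[0], [1.5, 2.0, 1.5])` → gradients = [1.5, 2.0, 1.5, 0.0, 0.0, 0.0, 0.0, 0.0]; grad_refs = [[1.5, 2.0, 1.5, 0.0, 0.0, 0.0, 0.0, 0.0], [1.5, 2.0, 1.5, 0.0, 0.0, 0.0, 0.0, 0.0], [1.5, 2.0, 1.5, 0.0, 0.0, 0.0, 0.0, 0.0], [1.5, 2.0, 1.5, 0.0, 0.0, 0.0, 0.0, 0.0], [1.5, 2.0, 1.5, 0.0, 0.0, 0.0, 0.0, 0.0], [1.5, 2.0, 1.5, 0.0, 0.0, 0.0, 0.0, 0.0]]
`accumulate(grad_refs[1], [0.5, 5.0, 4.0])` → gradients = [2.0, 7.0, 5.5, 0.0, 0.0, 0.0, 0.0, 0.0]; grad_refs = [[2.0, 7.0, 5.5, 0.0, 0.0, 0.0, 0.0, 0.0], [2.0, 7.0, 5.5, 0.0, 0.0, 0.0, 0.0, 0.0], [2.0, 7.0, 5.5, 0.0, 0.0, 0.0, 0.0, 0.0], [2.0, 7.0, 5.5, 0.0, 0.0, 0.0, 0.0, 0.0], [2.0, 7.0, 5.5, 0.0, 0.0, 0.0, 0.0, 0.0], [2.0, 7.0, 5.5, 0.0, 0.0, 0.0, 0.0, 0.0]]
`print(gradients)` → prints [2.0, 7.0, 5.5, 0.0, 0.0, 0.0, 0.0, 0.0]
`print(grad_refs[0] is grad_refs[1])` → prints True

Answer:
[2.0, 7.0, 5.5, 0.0, 0.0, 0.0, 0.0, 0.0]
True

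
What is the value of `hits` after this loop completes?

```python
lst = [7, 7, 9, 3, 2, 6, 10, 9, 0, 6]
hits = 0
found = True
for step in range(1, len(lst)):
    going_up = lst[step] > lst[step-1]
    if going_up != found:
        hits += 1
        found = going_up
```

Count direction changes in [7, 7, 9, 3, 2, 6, 10, 9, 0, 6]
`hits` takes the values: 0 → 1 → 2 → 3 → 4 → 5 → 6

Answer: 6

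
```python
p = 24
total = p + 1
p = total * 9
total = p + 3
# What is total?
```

Trace:
`p = 24` → p = 24
`total = p + 1` → total = 25
`p = total * 9` → p = 225
`total = p + 3` → total = 228
So total = 228

Answer: 228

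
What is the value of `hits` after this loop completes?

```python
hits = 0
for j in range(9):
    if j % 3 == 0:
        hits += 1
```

Count numbers divisible by 3 in range(9)
`hits` takes the values: 0 → 1 → 2 → 3

Answer: 3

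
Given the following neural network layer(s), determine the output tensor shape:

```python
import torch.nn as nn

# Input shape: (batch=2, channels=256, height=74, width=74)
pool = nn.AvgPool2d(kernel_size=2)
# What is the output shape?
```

Input: (2, 256, 74, 74) -> Output: (2, 256, 37, 37)

Answer: (2, 256, 37, 37)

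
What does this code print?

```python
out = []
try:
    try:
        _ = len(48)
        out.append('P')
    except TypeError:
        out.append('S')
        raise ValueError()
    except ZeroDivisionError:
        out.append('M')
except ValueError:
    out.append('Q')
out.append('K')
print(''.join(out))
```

Execution trace: 'S' (inner except TypeError) → 'Q' (outer except ValueError) → 'K' (after the try/except). Output: SQK

Answer: SQK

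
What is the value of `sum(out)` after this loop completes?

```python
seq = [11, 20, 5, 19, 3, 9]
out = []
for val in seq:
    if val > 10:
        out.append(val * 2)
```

Sum of doubled values > 10
`out` takes the values: [] → [22] → [22, 40] → [22, 40, 38]
So `sum(out)` = 100

Answer: 100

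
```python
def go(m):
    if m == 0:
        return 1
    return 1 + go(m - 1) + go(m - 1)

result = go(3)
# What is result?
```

go(m) = 1 + 2·go(m-1), go(0)=1. Closed form: (1+1)·2^3 - 1 = 15.

Answer: 15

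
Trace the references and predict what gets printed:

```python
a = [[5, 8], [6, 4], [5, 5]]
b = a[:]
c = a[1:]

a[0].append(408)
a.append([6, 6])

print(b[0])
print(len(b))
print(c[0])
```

Key concept: slice with nested mutation.
Step by step:
`a = [[5, 8], [6, 4], [5, 5]]` → a = [[5, 8], [6, 4], [5, 5]]
`b = a[:]` → b = [[5, 8], [6, 4], [5, 5]]
`c = a[1:]` → c = [[6, 4], [5, 5]]
`a[0].append(408)` → a = [[5, 8, 408], [6, 4], [5, 5]]; b = [[5, 8, 408], [6, 4], [5, 5]]
`a.append([6, 6])` → a = [[5, 8, 408], [6, 4], [5, 5], [6, 6]]
`print(b[0])` → prints [5, 8, 408]
`print(len(b))` → prints 3
`print(c[0])` → prints [6, 4]

Answer:
[5, 8, 408]
3
[6, 4]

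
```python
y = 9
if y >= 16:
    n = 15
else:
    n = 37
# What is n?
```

Trace:
`y = 9` → y = 9
`if y >= 16: ...` → y >= 16 is False, take else branch → n = 37
So n = 37

Answer: 37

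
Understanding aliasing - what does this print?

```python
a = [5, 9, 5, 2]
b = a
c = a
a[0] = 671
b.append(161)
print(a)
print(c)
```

Key concept: multiple aliases.
Step by step:
`a = [5, 9, 5, 2]` → a = [5, 9, 5, 2]
`b = a` → b = [5, 9, 5, 2] (same object as a)
`c = a` → c = [5, 9, 5, 2] (same object as a, b)
`a[0] = 671` → a = [671, 9, 5, 2] (same object as b, c); b = [671, 9, 5, 2] (same object as a, c); c = [671, 9, 5, 2] (same object as a, b)
`b.append(161)` → a = [671, 9, 5, 2, 161] (same object as b, c); b = [671, 9, 5, 2, 161] (same object as a, c); c = [671, 9, 5, 2, 161] (same object as a, b)
`print(a)` → prints [671, 9, 5, 2, 161]
`print(c)` → prints [671, 9, 5, 2, 161]

Answer:
[671, 9, 5, 2, 161]
[671, 9, 5, 2, 161]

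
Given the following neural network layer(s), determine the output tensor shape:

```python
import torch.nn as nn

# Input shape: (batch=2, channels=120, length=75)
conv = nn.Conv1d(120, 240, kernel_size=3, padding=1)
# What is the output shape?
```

Input: (2, 120, 75) -> Output: (2, 240, 75)

Answer: (2, 240, 75)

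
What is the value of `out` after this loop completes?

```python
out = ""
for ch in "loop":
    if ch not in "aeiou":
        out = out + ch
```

Remove vowels from 'loop'
`out` takes the values: "" → "l" → "lp"

Answer: "lp"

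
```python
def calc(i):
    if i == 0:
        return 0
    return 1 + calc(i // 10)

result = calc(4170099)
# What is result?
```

Count of digits of 4170099: 7

Answer: 7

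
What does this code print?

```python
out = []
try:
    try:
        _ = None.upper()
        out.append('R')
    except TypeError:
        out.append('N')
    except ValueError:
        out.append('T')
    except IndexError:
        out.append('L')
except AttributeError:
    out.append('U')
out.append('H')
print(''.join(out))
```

Execution trace: 'U' (outer except AttributeError) → 'H' (after the try/except). Output: UH

Answer: UH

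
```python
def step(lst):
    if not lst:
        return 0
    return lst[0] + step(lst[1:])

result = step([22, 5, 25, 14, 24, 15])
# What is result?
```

22 + 5 + 25 + 14 + 24 + 15 + 0 = 105

Answer: 105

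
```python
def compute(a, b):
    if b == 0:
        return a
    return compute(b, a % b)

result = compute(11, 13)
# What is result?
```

compute(11, 13) -> compute(13, 11) -> compute(11, 2) -> compute(2, 1) -> compute(1, 0) -> 1

Answer: 1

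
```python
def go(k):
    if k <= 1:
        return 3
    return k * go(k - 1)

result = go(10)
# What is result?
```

go(10) = 10 * 9 * 8 * 7 * 6 * 5 * 4 * 3 * 2 * 3 = 10886400

Answer: 10886400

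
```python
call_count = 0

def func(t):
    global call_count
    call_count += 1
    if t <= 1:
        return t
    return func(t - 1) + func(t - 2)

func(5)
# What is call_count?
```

Calls(t) = 1 + Calls(t-1) + Calls(t-2); Calls(0)=Calls(1)=1. For t=5 this gives 15.

Answer: 15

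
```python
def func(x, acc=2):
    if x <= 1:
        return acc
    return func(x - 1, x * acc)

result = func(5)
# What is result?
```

Accumulator trace (n, acc): (5, 2) -> (4, 10) -> (3, 40) -> (2, 120) -> (1, 240) -> return 240

Answer: 240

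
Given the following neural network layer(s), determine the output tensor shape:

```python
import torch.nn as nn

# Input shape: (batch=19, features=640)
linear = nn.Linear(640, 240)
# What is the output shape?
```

Input: (19, 640) -> Output: (19, 240)

Answer: (19, 240)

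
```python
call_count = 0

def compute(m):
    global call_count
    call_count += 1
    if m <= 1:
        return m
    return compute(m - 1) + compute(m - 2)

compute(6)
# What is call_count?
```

Calls(m) = 1 + Calls(m-1) + Calls(m-2); Calls(0)=Calls(1)=1. For m=6 this gives 25.

Answer: 25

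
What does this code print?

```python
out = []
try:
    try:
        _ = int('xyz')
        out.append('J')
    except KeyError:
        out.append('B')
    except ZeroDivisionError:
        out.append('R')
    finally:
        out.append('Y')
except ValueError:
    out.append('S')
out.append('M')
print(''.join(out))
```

Execution trace: 'Y' (finally) → 'S' (outer except ValueError) → 'M' (after the try/except). Output: YSM

Answer: YSM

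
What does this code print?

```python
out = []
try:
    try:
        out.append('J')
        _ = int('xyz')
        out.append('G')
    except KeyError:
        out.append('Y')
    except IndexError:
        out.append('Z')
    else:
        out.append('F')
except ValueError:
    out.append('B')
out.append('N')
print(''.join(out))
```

Execution trace: 'J' (try body) → 'B' (outer except ValueError) → 'N' (after the try/except). Output: JBN

Answer: JBN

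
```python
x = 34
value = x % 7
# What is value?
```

Trace:
`x = 34` → x = 34
`value = x % 7` → value = 6
So value = 6

Answer: 6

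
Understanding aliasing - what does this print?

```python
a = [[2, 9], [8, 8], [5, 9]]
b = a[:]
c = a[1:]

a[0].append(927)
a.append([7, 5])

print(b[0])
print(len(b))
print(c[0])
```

Key concept: slice with nested mutation.
Step by step:
`a = [[2, 9], [8, 8], [5, 9]]` → a = [[2, 9], [8, 8], [5, 9]]
`b = a[:]` → b = [[2, 9], [8, 8], [5, 9]]
`c = a[1:]` → c = [[8, 8], [5, 9]]
`a[0].append(927)` → a = [[2, 9, 927], [8, 8], [5, 9]]; b = [[2, 9, 927], [8, 8], [5, 9]]
`a.append([7, 5])` → a = [[2, 9, 927], [8, 8], [5, 9], [7, 5]]
`print(b[0])` → prints [2, 9, 927]
`print(len(b))` → prints 3
`print(c[0])` → prints [8, 8]

Answer:
[2, 9, 927]
3
[8, 8]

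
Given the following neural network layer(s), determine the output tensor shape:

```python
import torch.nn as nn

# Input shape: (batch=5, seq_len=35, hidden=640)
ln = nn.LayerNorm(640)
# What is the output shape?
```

Input: (5, 35, 640) -> Output: (5, 35, 640)

Answer: (5, 35, 640)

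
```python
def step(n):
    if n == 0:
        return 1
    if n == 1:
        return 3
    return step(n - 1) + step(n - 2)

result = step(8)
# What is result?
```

Build up from base cases: step(0)=1, step(1)=3, step(2)=4, step(3)=7, step(4)=11, step(5)=18, step(6)=29, ..., step(8)=76

Answer: 76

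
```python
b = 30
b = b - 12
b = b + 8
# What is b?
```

Trace:
`b = 30` → b = 30
`b = b - 12` → b = 18
`b = b + 8` → b = 26
So b = 26

Answer: 26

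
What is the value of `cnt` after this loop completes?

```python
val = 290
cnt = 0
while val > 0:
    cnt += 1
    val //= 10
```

Count digits by repeated division by 10
`cnt` takes the values: 0 → 1 → 2 → 3

Answer: 3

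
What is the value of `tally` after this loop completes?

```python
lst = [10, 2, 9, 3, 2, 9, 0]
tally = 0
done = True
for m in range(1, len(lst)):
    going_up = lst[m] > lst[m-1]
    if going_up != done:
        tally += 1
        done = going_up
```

Count direction changes in [10, 2, 9, 3, 2, 9, 0]
`tally` takes the values: 0 → 1 → 2 → 3 → 4 → 5

Answer: 5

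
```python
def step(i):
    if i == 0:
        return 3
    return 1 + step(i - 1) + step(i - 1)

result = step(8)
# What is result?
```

step(i) = 1 + 2·step(i-1), step(0)=3. Closed form: (3+1)·2^8 - 1 = 1023.

Answer: 1023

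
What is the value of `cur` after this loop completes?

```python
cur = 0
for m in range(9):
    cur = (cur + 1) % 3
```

Increment mod 3, 9 times = 0
`cur` takes the values: 0 → 1 → 2 → 0 → 1 → 2 → 0 → 1 → 2 → 0

Answer: 0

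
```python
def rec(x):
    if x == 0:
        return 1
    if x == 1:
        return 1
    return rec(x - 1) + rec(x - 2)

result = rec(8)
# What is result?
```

Build up from base cases: rec(0)=1, rec(1)=1, rec(2)=2, rec(3)=3, rec(4)=5, rec(5)=8, rec(6)=13, ..., rec(8)=34

Answer: 34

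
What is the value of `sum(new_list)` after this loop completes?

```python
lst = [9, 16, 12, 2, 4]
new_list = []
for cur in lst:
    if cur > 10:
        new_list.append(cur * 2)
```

Sum of doubled values > 10
`new_list` takes the values: [] → [32] → [32, 24]
So `sum(new_list)` = 56

Answer: 56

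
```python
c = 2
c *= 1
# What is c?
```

Trace:
`c = 2` → c = 2
`c *= 1` → c = 2
So c = 2

Answer: 2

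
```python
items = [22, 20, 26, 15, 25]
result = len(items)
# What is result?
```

Trace:
`items = [22, 20, 26, 15, 25]` → items = [22, 20, 26, 15, 25]
`result = len(items)` → result = 5
So result = 5

Answer: 5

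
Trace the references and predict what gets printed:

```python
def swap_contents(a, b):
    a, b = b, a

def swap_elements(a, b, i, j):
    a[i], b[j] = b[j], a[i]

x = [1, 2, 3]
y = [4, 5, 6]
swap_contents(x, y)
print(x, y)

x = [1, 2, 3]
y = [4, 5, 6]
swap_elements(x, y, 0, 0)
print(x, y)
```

Key concept: parameter rebinding vs mutation.
Step by step:
`x = [1, 2, 3]` → x = [1, 2, 3]
`y = [4, 5, 6]` → y = [4, 5, 6]
`swap_contents(x, y)` → no visible change to tracked variables
`print(x, y)` → prints [1, 2, 3] [4, 5, 6]
`x = [1, 2, 3]` → x = [1, 2, 3]
`y = [4, 5, 6]` → y = [4, 5, 6]
`swap_elements(x, y, 0, 0)` → x = [4, 2, 3]; y = [1, 5, 6]
`print(x, y)` → prints [4, 2, 3] [1, 5, 6]

Answer:
[1, 2, 3] [4, 5, 6]
[4, 2, 3] [1, 5, 6]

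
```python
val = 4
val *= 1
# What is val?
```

Trace:
`val = 4` → val = 4
`val *= 1` → val = 4
So val = 4

Answer: 4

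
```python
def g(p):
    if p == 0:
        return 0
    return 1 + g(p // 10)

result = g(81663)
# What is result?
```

Count of digits of 81663: 5

Answer: 5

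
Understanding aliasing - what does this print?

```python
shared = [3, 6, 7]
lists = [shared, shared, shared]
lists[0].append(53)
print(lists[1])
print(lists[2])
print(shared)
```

Key concept: list of same reference.
Step by step:
`shared = [3, 6, 7]` → shared = [3, 6, 7]
`lists = [shared, shared, shared]` → lists = [[3, 6, 7], [3, 6, 7], [3, 6, 7]]
`lists[0].append(53)` → shared = [3, 6, 7, 53]; lists = [[3, 6, 7, 53], [3, 6, 7, 53], [3, 6, 7, 53]]
`print(lists[1])` → prints [3, 6, 7, 53]
`print(lists[2])` → prints [3, 6, 7, 53]
`print(shared)` → prints [3, 6, 7, 53]

Answer:
[3, 6, 7, 53]
[3, 6, 7, 53]
[3, 6, 7, 53]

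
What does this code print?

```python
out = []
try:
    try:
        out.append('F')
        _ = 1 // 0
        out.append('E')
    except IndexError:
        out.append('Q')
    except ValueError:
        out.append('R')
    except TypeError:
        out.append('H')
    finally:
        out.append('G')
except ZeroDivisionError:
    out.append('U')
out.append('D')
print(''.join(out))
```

Execution trace: 'F' (try body) → 'G' (finally) → 'U' (outer except ZeroDivisionError) → 'D' (after the try/except). Output: FGUD

Answer: FGUD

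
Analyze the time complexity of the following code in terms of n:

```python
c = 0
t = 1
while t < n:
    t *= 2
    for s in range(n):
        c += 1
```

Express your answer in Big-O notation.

Each loop level contributes: log n × n. Multiplying the contributions gives O(n log n).

Answer: O(n log n)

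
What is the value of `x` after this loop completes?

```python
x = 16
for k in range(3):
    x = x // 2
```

Halve 3 times: 16 // 2^3 = 2
`x` takes the values: 16 → 8 → 4 → 2

Answer: 2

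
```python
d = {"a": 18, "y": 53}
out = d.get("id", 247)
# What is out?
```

Trace:
`d = {"a": 18, "y": 53}` → d = {'a': 18, 'y': 53}
`out = d.get("id", 247)` → out = 247
So out = 247

Answer: 247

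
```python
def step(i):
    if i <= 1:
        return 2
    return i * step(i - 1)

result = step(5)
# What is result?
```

step(5) = 5 * 4 * 3 * 2 * 2 = 240

Answer: 240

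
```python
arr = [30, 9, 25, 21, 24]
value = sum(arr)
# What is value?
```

Trace:
`arr = [30, 9, 25, 21, 24]` → arr = [30, 9, 25, 21, 24]
`value = sum(arr)` → value = 109
So value = 109

Answer: 109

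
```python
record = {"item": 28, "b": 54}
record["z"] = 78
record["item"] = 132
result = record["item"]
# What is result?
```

Trace:
`record = {"item": 28, "b": 54}` → record = {'item': 28, 'b': 54}
`record["z"] = 78` → record = {'item': 28, 'b': 54, 'z': 78}
`record["item"] = 132` → record = {'item': 132, 'b': 54, 'z': 78}
`result = record["item"]` → result = 132
So result = 132

Answer: 132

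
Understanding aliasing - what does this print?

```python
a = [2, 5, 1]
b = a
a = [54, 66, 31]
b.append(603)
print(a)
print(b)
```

Key concept: rebinding vs mutation: a is rebound to a new list, b still points at the original.
Step by step:
`a = [2, 5, 1]` → a = [2, 5, 1]
`b = a` → b = [2, 5, 1] (same object as a)
`a = [54, 66, 31]` → a = [54, 66, 31]
`b.append(603)` → b = [2, 5, 1, 603]
`print(a)` → prints [54, 66, 31]
`print(b)` → prints [2, 5, 1, 603]

Answer:
[54, 66, 31]
[2, 5, 1, 603]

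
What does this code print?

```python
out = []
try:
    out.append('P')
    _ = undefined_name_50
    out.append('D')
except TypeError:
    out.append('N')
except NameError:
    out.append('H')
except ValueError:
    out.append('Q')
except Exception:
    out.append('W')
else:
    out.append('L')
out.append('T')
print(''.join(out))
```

Execution trace: 'P' (try body) → 'H' (except NameError) → 'T' (after the try/except). Output: PHT

Answer: PHT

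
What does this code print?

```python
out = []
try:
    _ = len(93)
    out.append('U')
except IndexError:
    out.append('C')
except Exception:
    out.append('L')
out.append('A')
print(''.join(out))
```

Execution trace: 'L' (except Exception) → 'A' (after the try/except). Output: LA

Answer: LA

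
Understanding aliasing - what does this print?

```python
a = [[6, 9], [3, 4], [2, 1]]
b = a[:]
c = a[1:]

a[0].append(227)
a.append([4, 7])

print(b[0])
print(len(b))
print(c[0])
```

Key concept: slice with nested mutation.
Step by step:
`a = [[6, 9], [3, 4], [2, 1]]` → a = [[6, 9], [3, 4], [2, 1]]
`b = a[:]` → b = [[6, 9], [3, 4], [2, 1]]
`c = a[1:]` → c = [[3, 4], [2, 1]]
`a[0].append(227)` → a = [[6, 9, 227], [3, 4], [2, 1]]; b = [[6, 9, 227], [3, 4], [2, 1]]
`a.append([4, 7])` → a = [[6, 9, 227], [3, 4], [2, 1], [4, 7]]
`print(b[0])` → prints [6, 9, 227]
`print(len(b))` → prints 3
`print(c[0])` → prints [3, 4]

Answer:
[6, 9, 227]
3
[3, 4]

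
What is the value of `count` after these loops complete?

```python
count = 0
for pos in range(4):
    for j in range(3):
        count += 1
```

4 * 3 = 12
`count` takes the values: 0 → 1 → 2 → 3 → 4 → 5 → 6 → 7 → 8 → 9 → 10 → 11 → 12

Answer: 12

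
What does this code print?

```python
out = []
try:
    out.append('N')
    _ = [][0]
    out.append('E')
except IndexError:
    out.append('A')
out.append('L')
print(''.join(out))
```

Execution trace: 'N' (try body) → 'A' (except IndexError) → 'L' (after the try/except). Output: NAL

Answer: NAL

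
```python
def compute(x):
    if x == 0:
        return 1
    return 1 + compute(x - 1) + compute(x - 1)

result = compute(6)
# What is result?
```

compute(x) = 1 + 2·compute(x-1), compute(0)=1. Closed form: (1+1)·2^6 - 1 = 127.

Answer: 127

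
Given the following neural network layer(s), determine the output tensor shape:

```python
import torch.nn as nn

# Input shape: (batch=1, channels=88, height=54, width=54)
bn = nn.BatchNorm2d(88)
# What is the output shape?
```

Input: (1, 88, 54, 54) -> Output: (1, 88, 54, 54)

Answer: (1, 88, 54, 54)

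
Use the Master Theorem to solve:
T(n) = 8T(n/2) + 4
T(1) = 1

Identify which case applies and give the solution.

a=8, b=2, f(n)=4. log_2(8) = 3. Since c=0 < 3, Case 1 applies: T(n) = Θ(n^log_b(a)) = O(n^3).

Answer: O(n^3) - Case 1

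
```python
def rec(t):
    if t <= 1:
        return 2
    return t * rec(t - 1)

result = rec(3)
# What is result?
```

rec(3) = 3 * 2 * 2 = 12

Answer: 12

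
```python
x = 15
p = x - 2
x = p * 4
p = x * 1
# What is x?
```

Trace:
`x = 15` → x = 15
`p = x - 2` → p = 13
`x = p * 4` → x = 52
`p = x * 1` → p = 52
So x = 52

Answer: 52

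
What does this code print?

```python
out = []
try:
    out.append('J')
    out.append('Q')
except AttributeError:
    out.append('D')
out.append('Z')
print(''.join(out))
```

Execution trace: 'J' (try body) → 'Q' (try body, no exception) → 'Z' (after the try/except). Output: JQZ

Answer: JQZ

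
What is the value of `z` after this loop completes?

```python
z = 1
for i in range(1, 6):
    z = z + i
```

Start at 1, add 1 through 5
`z` takes the values: 1 → 2 → 4 → 7 → 11 → 16

Answer: 16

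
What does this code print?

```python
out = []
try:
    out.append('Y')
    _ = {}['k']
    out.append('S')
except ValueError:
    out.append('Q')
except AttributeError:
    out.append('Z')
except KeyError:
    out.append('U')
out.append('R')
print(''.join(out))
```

Execution trace: 'Y' (try body) → 'U' (except KeyError) → 'R' (after the try/except). Output: YUR

Answer: YUR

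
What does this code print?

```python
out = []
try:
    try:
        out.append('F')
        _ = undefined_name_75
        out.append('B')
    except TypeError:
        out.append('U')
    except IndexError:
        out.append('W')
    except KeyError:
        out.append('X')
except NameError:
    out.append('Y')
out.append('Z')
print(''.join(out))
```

Execution trace: 'F' (try body) → 'Y' (outer except NameError) → 'Z' (after the try/except). Output: FYZ

Answer: FYZ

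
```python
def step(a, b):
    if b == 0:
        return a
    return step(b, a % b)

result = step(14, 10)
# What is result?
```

step(14, 10) -> step(10, 4) -> step(4, 2) -> step(2, 0) -> 2

Answer: 2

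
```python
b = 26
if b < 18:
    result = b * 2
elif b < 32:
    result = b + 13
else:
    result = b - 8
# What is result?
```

Trace:
`b = 26` → b = 26
`if b < 18: ...` → b < 18 is False, b < 32 is True → result = 39
So result = 39

Answer: 39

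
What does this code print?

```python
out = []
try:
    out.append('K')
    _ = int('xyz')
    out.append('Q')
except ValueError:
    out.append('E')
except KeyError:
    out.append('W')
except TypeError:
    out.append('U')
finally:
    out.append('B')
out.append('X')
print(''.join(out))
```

Execution trace: 'K' (try body) → 'E' (except ValueError) → 'B' (finally) → 'X' (after the try/except). Output: KEBX

Answer: KEBX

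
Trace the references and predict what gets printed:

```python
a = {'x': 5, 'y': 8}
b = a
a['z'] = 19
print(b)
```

Key concept: dict aliasing.
Step by step:
`a = {'x': 5, 'y': 8}` → a = {'x': 5, 'y': 8}
`b = a` → b = {'x': 5, 'y': 8} (same object as a)
`a['z'] = 19` → a = {'x': 5, 'y': 8, 'z': 19} (same object as b); b = {'x': 5, 'y': 8, 'z': 19} (same object as a)
`print(b)` → prints {'x': 5, 'y': 8, 'z': 19}

Answer: {'x': 5, 'y': 8, 'z': 19}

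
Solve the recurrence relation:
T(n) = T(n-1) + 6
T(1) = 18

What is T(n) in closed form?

Unrolling: T(n) = T(1) + 6·(n-1) = 18 + 6(n-1) = 6n + 12.

Answer: T(n) = 6n + 12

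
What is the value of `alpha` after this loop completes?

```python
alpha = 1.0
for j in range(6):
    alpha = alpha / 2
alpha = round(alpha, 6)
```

Halving LR 6 times: 1 / 2^6
`alpha` takes the values: 1.0 → 0.5 → 0.25 → 0.125 → 0.0625 → 0.03125 → 0.015625

Answer: 0.015625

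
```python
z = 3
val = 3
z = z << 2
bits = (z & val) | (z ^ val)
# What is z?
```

Trace:
`z = 3` → z = 3
`val = 3` → val = 3
`z = z << 2` → z = 12
`bits = (z & val) | (z ^ val)` → bits = 15
So z = 12

Answer: 12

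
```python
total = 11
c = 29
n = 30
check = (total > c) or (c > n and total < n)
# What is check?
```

Trace:
`total = 11` → total = 11
`c = 29` → c = 29
`n = 30` → n = 30
`check = (total > c) or (c > n and total < n)` → check = False
So check = False

Answer: False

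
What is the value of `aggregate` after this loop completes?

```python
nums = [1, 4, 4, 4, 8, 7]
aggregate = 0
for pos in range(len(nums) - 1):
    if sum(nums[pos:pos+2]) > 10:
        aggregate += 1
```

Count windows with sum > 10
`aggregate` takes the values: 0 → 1 → 2

Answer: 2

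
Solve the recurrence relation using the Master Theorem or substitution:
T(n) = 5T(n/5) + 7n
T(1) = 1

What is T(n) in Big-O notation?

By Master Theorem: a=5, b=5, f(n)=7n. Since log_5(5) = 1 and f(n) = Θ(n^1), Case 2 applies. T(n) = O(n log n).

Answer: O(n log n)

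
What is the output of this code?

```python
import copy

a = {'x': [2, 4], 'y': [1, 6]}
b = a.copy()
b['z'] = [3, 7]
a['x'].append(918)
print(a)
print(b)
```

Key concept: shallow copy of dict with mutable values.
Step by step:
`a = {'x': [2, 4], 'y': [1, 6]}` → a = {'x': [2, 4], 'y': [1, 6]}
`b = a.copy()` → b = {'x': [2, 4], 'y': [1, 6]}
`b['z'] = [3, 7]` → b = {'x': [2, 4], 'y': [1, 6], 'z': [3, 7]}
`a['x'].append(918)` → a = {'x': [2, 4, 918], 'y': [1, 6]}; b = {'x': [2, 4, 918], 'y': [1, 6], 'z': [3, 7]}
`print(a)` → prints {'x': [2, 4, 918], 'y': [1, 6]}
`print(b)` → prints {'x': [2, 4, 918], 'y': [1, 6], 'z': [3, 7]}

Answer:
{'x': [2, 4, 918], 'y': [1, 6]}
{'x': [2, 4, 918], 'y': [1, 6], 'z': [3, 7]}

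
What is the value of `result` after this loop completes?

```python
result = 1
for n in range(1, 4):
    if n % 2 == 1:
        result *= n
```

Product of odd numbers 1 to 3
`result` takes the values: 1 → 3

Answer: 3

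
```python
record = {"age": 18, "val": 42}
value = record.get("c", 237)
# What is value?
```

Trace:
`record = {"age": 18, "val": 42}` → record = {'age': 18, 'val': 42}
`value = record.get("c", 237)` → value = 237
So value = 237

Answer: 237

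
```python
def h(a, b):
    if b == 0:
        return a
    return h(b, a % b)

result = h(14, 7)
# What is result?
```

h(14, 7) -> h(7, 0) -> 7

Answer: 7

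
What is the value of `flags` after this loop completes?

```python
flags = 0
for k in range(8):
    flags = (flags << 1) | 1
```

Build 8 consecutive 1-bits: 0b11111111
`flags` takes the values: 0 → 1 → 3 → 7 → 15 → 31 → 63 → 127 → 255

Answer: 255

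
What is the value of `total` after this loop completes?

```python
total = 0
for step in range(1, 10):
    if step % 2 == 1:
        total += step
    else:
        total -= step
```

Add odd, subtract even
`total` takes the values: 0 → 1 → -1 → 2 → -2 → 3 → -3 → 4 → -4 → 5

Answer: 5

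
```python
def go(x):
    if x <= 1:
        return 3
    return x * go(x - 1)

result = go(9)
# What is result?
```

go(9) = 9 * 8 * 7 * 6 * 5 * 4 * 3 * 2 * 3 = 1088640

Answer: 1088640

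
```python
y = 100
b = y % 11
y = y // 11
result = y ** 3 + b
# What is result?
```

Trace:
`y = 100` → y = 100
`b = y % 11` → b = 1
`y = y // 11` → y = 9
`result = y ** 3 + b` → result = 730
So result = 730

Answer: 730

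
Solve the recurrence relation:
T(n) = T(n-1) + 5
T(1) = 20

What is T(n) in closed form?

Unrolling: T(n) = T(1) + 5·(n-1) = 20 + 5(n-1) = 5n + 15.

Answer: T(n) = 5n + 15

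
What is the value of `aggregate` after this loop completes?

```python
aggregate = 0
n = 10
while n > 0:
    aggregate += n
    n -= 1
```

Sum 10 down to 1
`aggregate` takes the values: 0 → 10 → 19 → 27 → 34 → 40 → 45 → 49 → 52 → 54 → 55

Answer: 55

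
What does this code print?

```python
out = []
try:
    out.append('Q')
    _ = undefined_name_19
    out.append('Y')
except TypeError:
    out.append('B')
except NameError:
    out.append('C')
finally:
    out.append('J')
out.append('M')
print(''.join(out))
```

Execution trace: 'Q' (try body) → 'C' (except NameError) → 'J' (finally) → 'M' (after the try/except). Output: QCJM

Answer: QCJM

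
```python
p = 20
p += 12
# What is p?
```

Trace:
`p = 20` → p = 20
`p += 12` → p = 32
So p = 32

Answer: 32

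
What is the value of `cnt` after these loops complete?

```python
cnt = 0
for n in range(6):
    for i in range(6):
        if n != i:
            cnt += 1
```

6² - 6 (exclude diagonal)
`cnt` takes the values: 0 → 1 → 2 → 3 → 4 → 5 → 6 → 7 → 8 → 9 → 10 → 11 → 12 → 13 → 14 → 15 → 16 → 17 → 18 → 19 → 20 → 21 → 22 → 23 → 24 → 25 → 26 → 27 → 28 → 29 → 30

Answer: 30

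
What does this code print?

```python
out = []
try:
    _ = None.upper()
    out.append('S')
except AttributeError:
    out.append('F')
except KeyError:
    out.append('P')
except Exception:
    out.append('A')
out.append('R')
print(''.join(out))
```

Execution trace: 'F' (except AttributeError) → 'R' (after the try/except). Output: FR

Answer: FR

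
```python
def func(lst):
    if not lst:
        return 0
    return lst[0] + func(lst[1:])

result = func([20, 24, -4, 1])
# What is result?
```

20 + 24 + (-4) + 1 + 0 = 41

Answer: 41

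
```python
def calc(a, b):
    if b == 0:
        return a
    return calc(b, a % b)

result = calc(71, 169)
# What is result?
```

calc(71, 169) -> calc(169, 71) -> calc(71, 27) -> calc(27, 17) -> calc(17, 10) -> calc(10, 7) -> calc(7, 3) -> calc(3, 1) -> calc(1, 0) -> 1

Answer: 1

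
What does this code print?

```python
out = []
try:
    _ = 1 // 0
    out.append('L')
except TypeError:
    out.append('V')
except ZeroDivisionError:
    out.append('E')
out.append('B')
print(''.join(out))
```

Execution trace: 'E' (except ZeroDivisionError) → 'B' (after the try/except). Output: EB

Answer: EB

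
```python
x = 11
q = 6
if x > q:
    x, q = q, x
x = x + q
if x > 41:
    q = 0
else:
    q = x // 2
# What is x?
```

Trace:
`x = 11` → x = 11
`q = 6` → q = 6
`if x > q: ...` → x > q is True → x = 6; q = 11
`x = x + q` → x = 17
`if x > 41: ...` → x > 41 is False, take else branch → q = 8
So x = 17

Answer: 17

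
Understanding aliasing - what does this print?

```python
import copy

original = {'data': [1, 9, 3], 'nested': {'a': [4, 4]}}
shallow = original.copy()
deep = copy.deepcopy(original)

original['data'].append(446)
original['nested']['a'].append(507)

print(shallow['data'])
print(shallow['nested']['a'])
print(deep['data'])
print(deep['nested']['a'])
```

Key concept: comparing shallow vs deep copy.
Step by step:
`original = {'data': [1, 9, 3], 'nested': {'a': [4, 4]}}` → original = {'data': [1, 9, 3], 'nested': {'a': [4, 4]}}
`shallow = original.copy()` → shallow = {'data': [1, 9, 3], 'nested': {'a': [4, 4]}}
`deep = copy.deepcopy(original)` → deep = {'data': [1, 9, 3], 'nested': {'a': [4, 4]}}
`original['data'].append(446)` → original = {'data': [1, 9, 3, 446], 'nested': {'a': [4, 4]}}; shallow = {'data': [1, 9, 3, 446], 'nested': {'a': [4, 4]}}
`original['nested']['a'].append(507)` → original = {'data': [1, 9, 3, 446], 'nested': {'a': [4, 4, 507]}}; shallow = {'data': [1, 9, 3, 446], 'nested': {'a': [4, 4, 507]}}
`print(shallow['data'])` → prints [1, 9, 3, 446]
`print(shallow['nested']['a'])` → prints [4, 4, 507]
`print(deep['data'])` → prints [1, 9, 3]
`print(deep['nested']['a'])` → prints [4, 4]

Answer:
[1, 9, 3, 446]
[4, 4, 507]
[1, 9, 3]
[4, 4]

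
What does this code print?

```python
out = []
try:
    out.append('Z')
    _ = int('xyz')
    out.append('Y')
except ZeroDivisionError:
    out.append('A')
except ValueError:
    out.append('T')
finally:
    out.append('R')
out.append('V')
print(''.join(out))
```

Execution trace: 'Z' (try body) → 'T' (except ValueError) → 'R' (finally) → 'V' (after the try/except). Output: ZTRV

Answer: ZTRV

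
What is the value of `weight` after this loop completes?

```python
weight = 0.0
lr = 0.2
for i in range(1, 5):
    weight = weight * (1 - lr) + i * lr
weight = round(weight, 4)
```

Moving average with lr=0.2
`weight` takes the values: 0.0 → 0.2 → 0.56 → 1.048 → 1.6384

Answer: 1.6384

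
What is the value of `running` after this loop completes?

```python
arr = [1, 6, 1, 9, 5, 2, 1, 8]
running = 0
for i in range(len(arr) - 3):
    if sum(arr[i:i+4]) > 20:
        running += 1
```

Count windows with sum > 20
`running` takes the values: 0 → 1

Answer: 1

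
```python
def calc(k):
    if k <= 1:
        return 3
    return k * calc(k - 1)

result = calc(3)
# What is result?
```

calc(3) = 3 * 2 * 3 = 18

Answer: 18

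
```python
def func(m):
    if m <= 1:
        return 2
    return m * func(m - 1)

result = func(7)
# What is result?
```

func(7) = 7 * 6 * 5 * 4 * 3 * 2 * 2 = 10080

Answer: 10080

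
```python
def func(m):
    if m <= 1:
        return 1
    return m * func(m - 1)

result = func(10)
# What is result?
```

func(10) = 10 * 9 * 8 * 7 * 6 * 5 * 4 * 3 * 2 * 1 = 3628800

Answer: 3628800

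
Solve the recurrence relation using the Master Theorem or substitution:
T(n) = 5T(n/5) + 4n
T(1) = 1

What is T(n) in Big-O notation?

By Master Theorem: a=5, b=5, f(n)=4n. Since log_5(5) = 1 and f(n) = Θ(n^1), Case 2 applies. T(n) = O(n log n).

Answer: O(n log n)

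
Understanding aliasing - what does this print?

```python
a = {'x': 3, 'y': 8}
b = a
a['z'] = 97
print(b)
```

Key concept: dict aliasing.
Step by step:
`a = {'x': 3, 'y': 8}` → a = {'x': 3, 'y': 8}
`b = a` → b = {'x': 3, 'y': 8} (same object as a)
`a['z'] = 97` → a = {'x': 3, 'y': 8, 'z': 97} (same object as b); b = {'x': 3, 'y': 8, 'z': 97} (same object as a)
`print(b)` → prints {'x': 3, 'y': 8, 'z': 97}

Answer: {'x': 3, 'y': 8, 'z': 97}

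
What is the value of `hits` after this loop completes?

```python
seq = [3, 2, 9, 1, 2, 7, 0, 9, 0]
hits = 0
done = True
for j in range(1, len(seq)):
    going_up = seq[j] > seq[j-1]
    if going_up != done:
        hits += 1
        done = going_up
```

Count direction changes in [3, 2, 9, 1, 2, 7, 0, 9, 0]
`hits` takes the values: 0 → 1 → 2 → 3 → 4 → 5 → 6 → 7

Answer: 7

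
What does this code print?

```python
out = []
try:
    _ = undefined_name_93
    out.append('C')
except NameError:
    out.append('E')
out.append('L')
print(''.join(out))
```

Execution trace: 'E' (except NameError) → 'L' (after the try/except). Output: EL

Answer: EL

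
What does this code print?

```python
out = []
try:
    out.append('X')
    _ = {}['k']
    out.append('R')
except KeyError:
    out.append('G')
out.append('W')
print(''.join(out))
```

Execution trace: 'X' (try body) → 'G' (except KeyError) → 'W' (after the try/except). Output: XGW

Answer: XGW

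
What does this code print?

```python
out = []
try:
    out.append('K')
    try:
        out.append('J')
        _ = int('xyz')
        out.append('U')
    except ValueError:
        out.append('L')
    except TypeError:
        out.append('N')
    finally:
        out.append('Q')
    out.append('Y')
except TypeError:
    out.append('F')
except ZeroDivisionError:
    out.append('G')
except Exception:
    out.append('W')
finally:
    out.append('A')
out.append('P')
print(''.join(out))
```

Execution trace: 'K' (try body) → 'J' (inner try body) → 'L' (inner except ValueError) → 'Q' (inner finally) → 'Y' (try body, no exception) → 'A' (finally) → 'P' (after the try/except). Output: KJLQYAP

Answer: KJLQYAP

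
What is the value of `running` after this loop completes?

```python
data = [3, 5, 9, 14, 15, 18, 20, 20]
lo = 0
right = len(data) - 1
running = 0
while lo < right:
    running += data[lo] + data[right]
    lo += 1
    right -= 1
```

Sum of pairs from ends
`running` takes the values: 0 → 23 → 48 → 75 → 104

Answer: 104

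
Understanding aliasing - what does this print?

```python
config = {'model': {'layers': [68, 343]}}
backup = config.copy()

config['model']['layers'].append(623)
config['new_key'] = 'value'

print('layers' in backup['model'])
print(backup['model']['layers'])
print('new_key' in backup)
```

Key concept: shallow copy gotcha with nested dict.
Step by step:
`config = {'model': {'layers': [68, 343]}}` → config = {'model': {'layers': [68, 343]}}
`backup = config.copy()` → backup = {'model': {'layers': [68, 343]}}
`config['model']['layers'].append(623)` → config = {'model': {'layers': [68, 343, 623]}}; backup = {'model': {'layers': [68, 343, 623]}}
`config['new_key'] = 'value'` → config = {'model': {'layers': [68, 343, 623]}, 'new_key': 'value'}
`print('layers' in backup['model'])` → prints True
`print(backup['model']['layers'])` → prints [68, 343, 623]
`print('new_key' in backup)` → prints False

Answer:
True
[68, 343, 623]
False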